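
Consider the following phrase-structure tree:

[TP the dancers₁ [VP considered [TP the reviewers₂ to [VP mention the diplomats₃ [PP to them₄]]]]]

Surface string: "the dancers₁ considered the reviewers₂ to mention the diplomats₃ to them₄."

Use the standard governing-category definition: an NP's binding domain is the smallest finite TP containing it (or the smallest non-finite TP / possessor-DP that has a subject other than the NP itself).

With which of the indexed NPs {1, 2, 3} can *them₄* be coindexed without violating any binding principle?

*them* is a pronoun, so Principle B applies: it must be free in its binding domain.
Binding domain of *them₄*: the embedded TP, whose subject is the reviewers₂.
*the dancers₁* c-commands the pronoun but from outside its binding domain, and is not c-commanded by it → coindexation permitted.
*the reviewers₂* c-commands the pronoun within its binding domain → coindexation would violate Principle B.
*the diplomats₃* c-commands the pronoun within its binding domain → coindexation would violate Principle B.

{1}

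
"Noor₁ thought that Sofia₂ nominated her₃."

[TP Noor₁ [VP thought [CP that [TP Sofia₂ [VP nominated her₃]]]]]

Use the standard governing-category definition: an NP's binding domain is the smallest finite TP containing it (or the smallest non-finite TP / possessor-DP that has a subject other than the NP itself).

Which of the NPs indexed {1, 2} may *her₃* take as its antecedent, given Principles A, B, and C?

{1}

*her* is a pronoun, so Principle B applies: it must be free in its binding domain.
Binding domain of *her₃*: the embedded TP, whose subject is Sofia₂.
*Noor₁* c-commands the pronoun but from outside its binding domain, and is not c-commanded by it → coindexation permitted.
*Sofia₂* c-commands the pronoun within its binding domain → coindexation would violate Principle B.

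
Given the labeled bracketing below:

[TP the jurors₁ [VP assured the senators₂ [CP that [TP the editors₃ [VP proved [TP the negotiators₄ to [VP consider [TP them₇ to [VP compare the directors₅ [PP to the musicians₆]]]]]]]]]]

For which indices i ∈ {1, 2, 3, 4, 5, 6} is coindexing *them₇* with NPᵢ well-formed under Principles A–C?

{1, 2, 3}

*them* is a pronoun, so Principle B applies: it must be free in its binding domain.
Binding domain of *them₇*: the embedded TP, whose subject is the negotiators₄.
*the jurors₁* c-commands the pronoun but from outside its binding domain, and is not c-commanded by it → coindexation permitted.
*the senators₂* c-commands the pronoun but from outside its binding domain, and is not c-commanded by it → coindexation permitted.
*the editors₃* c-commands the pronoun but from outside its binding domain, and is not c-commanded by it → coindexation permitted.
*the negotiators₄* c-commands the pronoun within its binding domain → coindexation would violate Principle B.
*the directors₅*: the pronoun c-commands this R-expression → coindexation would violate Principle C on *the directors₅*.
*the musicians₆*: the pronoun c-commands this R-expression → coindexation would violate Principle C on *the musicians₆*.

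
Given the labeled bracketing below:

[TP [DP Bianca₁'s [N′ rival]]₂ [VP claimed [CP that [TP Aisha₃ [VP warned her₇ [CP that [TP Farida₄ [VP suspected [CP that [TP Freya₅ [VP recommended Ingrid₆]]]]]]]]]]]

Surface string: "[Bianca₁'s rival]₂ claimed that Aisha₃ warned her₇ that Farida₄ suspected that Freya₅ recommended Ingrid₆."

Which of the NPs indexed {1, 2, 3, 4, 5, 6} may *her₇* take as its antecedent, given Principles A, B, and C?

*her* is a pronoun, so Principle B applies: it must be free in its binding domain.
Binding domain of *her₇*: the embedded TP, whose subject is Aisha₃.
*Bianca₁* and the pronoun do not c-command one another → neither Principle B nor Principle C is at stake; coindexation permitted.
*[Bianca₁'s rival]₂* c-commands the pronoun but from outside its binding domain, and is not c-commanded by it → coindexation permitted.
*Aisha₃* c-commands the pronoun within its binding domain → coindexation would violate Principle B.
*Farida₄*: the pronoun c-commands this R-expression → coindexation would violate Principle C on *Farida₄*.
*Freya₅*: the pronoun c-commands this R-expression → coindexation would violate Principle C on *Freya₅*.
*Ingrid₆*: the pronoun c-commands this R-expression → coindexation would violate Principle C on *Ingrid₆*.

{1, 2}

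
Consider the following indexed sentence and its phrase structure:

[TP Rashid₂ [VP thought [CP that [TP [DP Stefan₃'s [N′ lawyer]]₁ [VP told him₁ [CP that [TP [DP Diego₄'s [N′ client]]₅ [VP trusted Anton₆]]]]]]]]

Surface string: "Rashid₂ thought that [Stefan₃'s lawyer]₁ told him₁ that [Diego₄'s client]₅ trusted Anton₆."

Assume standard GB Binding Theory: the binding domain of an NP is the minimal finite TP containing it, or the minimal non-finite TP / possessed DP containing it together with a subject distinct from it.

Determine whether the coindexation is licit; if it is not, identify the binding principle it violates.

The two coindexed NPs are *[Stefan₃'s lawyer]₁* and *him₁*.
*him₁* is a pronoun. Its binding domain is the embedded TP, whose subject is [Stefan₃'s lawyer]₁.
*[Stefan₃'s lawyer]₁* c-commands it within that domain and carries the same index.
The pronoun is locally bound → Principle B violation.

Principle B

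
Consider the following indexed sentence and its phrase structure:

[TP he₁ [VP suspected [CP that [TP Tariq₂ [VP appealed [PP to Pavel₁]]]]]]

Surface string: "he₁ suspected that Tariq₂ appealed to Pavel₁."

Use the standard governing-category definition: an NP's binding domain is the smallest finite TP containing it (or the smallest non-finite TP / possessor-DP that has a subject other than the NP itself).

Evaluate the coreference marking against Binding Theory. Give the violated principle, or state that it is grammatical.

Principle C

The two coindexed NPs are *he₁* and *Pavel₁*.
*Pavel₁* is an R-expression. Principle C requires it to be free everywhere.
*he₁* c-commands it and carries the same index.
The R-expression is bound → Principle C violation.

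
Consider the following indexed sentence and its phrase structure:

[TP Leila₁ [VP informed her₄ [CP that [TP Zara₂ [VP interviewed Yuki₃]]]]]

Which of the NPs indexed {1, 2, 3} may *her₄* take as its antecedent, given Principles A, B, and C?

*her* is a pronoun, so Principle B applies: it must be free in its binding domain.
Binding domain of *her₄*: the matrix TP, whose subject is Leila₁.
*Leila₁* c-commands the pronoun within its binding domain → coindexation would violate Principle B.
*Zara₂*: the pronoun c-commands this R-expression → coindexation would violate Principle C on *Zara₂*.
*Yuki₃*: the pronoun c-commands this R-expression → coindexation would violate Principle C on *Yuki₃*.

none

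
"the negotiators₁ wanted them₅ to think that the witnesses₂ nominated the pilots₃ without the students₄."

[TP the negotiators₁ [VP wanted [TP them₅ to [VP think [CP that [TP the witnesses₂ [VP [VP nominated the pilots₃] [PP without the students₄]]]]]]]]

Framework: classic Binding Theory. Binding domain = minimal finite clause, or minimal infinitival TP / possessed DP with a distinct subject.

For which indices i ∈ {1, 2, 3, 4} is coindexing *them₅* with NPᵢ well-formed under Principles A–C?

none

*them* is a pronoun, so Principle B applies: it must be free in its binding domain.
Binding domain of *them₅*: the matrix TP, whose subject is the negotiators₁.
*the negotiators₁* c-commands the pronoun within its binding domain → coindexation would violate Principle B.
*the witnesses₂*: the pronoun c-commands this R-expression → coindexation would violate Principle C on *the witnesses₂*.
*the pilots₃*: the pronoun c-commands this R-expression → coindexation would violate Principle C on *the pilots₃*.
*the students₄*: the pronoun c-commands this R-expression → coindexation would violate Principle C on *the students₄*.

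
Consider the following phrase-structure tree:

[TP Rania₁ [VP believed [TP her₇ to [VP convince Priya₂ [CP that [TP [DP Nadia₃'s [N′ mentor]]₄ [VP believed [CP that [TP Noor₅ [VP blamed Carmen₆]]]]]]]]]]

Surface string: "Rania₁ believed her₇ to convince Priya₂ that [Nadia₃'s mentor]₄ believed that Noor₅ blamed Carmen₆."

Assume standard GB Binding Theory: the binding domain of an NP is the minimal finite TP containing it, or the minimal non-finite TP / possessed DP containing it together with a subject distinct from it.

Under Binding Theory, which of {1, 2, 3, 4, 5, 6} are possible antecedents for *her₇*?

none

*her* is a pronoun, so Principle B applies: it must be free in its binding domain.
Binding domain of *her₇*: the matrix TP, whose subject is Rania₁.
*Rania₁* c-commands the pronoun within its binding domain → coindexation would violate Principle B.
*Priya₂*: the pronoun c-commands this R-expression → coindexation would violate Principle C on *Priya₂*.
*Nadia₃*: the pronoun c-commands this R-expression → coindexation would violate Principle C on *Nadia₃*.
*[Nadia₃'s mentor]₄*: the pronoun c-commands this R-expression → coindexation would violate Principle C on *[Nadia₃'s mentor]₄*.
*Noor₅*: the pronoun c-commands this R-expression → coindexation would violate Principle C on *Noor₅*.
*Carmen₆*: the pronoun c-commands this R-expression → coindexation would violate Principle C on *Carmen₆*.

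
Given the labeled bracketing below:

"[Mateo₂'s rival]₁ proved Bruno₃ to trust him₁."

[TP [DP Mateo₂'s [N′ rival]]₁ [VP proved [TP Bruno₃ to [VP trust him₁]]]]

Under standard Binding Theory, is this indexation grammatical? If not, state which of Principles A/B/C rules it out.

The two coindexed NPs are *[Mateo₂'s rival]₁* and *him₁*.
*him₁* is a pronoun; its binding domain is the embedded TP, whose subject is Bruno₃. Within that domain it is c-commanded only by *Bruno₃*, which carries a different index — the pronoun is free locally, so Principle B holds.
*[Mateo₂'s rival]₁* is an R-expression; *him₁* does not c-command it, and no other NP shares its index, so Principle C is satisfied.
All principles are respected.

grammatical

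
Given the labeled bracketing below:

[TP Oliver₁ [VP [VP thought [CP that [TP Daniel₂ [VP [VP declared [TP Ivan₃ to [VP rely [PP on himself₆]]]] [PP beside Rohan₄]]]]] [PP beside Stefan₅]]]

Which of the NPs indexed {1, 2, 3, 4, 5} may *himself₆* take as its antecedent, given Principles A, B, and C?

{3}

*himself* is an anaphor, so Principle A applies: it must be bound in its binding domain.
Binding domain of *himself₆*: the embedded TP, whose subject is Ivan₃.
*Oliver₁* c-commands the anaphor but is outside its binding domain → cannot satisfy Principle A.
*Daniel₂* c-commands the anaphor but is outside its binding domain → cannot satisfy Principle A.
*Ivan₃* c-commands the anaphor within its binding domain → licit binder.
*Rohan₄* does not c-command the anaphor → cannot bind it.
*Stefan₅* does not c-command the anaphor → cannot bind it.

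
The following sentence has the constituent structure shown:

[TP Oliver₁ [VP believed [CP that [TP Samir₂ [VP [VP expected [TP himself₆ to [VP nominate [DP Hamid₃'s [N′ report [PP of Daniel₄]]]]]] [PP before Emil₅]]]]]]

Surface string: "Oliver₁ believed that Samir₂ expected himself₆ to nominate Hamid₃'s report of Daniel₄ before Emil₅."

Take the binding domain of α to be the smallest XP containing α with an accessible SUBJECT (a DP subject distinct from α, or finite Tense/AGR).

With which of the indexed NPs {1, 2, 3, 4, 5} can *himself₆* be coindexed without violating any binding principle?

{2}

*himself* is an anaphor, so Principle A applies: it must be bound in its binding domain.
Binding domain of *himself₆*: the embedded TP, whose subject is Samir₂.
*Oliver₁* c-commands the anaphor but is outside its binding domain → cannot satisfy Principle A.
*Samir₂* c-commands the anaphor within its binding domain → licit binder.
*Hamid₃* does not c-command the anaphor → cannot bind it.
*Daniel₄* does not c-command the anaphor → cannot bind it.
*Emil₅* does not c-command the anaphor → cannot bind it.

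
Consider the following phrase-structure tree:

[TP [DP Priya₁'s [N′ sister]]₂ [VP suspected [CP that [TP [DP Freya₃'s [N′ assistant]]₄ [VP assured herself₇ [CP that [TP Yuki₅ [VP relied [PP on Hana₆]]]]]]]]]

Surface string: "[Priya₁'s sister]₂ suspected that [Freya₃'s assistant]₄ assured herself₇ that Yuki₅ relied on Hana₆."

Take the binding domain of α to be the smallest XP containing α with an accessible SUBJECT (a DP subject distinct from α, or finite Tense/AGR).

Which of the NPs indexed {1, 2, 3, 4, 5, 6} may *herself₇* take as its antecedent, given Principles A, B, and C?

{4}

*herself* is an anaphor, so Principle A applies: it must be bound in its binding domain.
Binding domain of *herself₇*: the embedded TP, whose subject is [Freya₃'s assistant]₄.
*Priya₁* does not c-command the anaphor → cannot bind it.
*[Priya₁'s sister]₂* c-commands the anaphor but is outside its binding domain → cannot satisfy Principle A.
*Freya₃* does not c-command the anaphor → cannot bind it.
*[Freya₃'s assistant]₄* c-commands the anaphor within its binding domain → licit binder.
*Yuki₅* does not c-command the anaphor → cannot bind it.
*Hana₆* does not c-command the anaphor → cannot bind it.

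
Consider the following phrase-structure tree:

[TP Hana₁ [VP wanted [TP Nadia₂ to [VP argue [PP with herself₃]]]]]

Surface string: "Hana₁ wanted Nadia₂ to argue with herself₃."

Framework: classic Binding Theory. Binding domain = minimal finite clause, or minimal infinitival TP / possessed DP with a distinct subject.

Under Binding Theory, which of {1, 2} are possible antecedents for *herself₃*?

*herself* is an anaphor, so Principle A applies: it must be bound in its binding domain.
Binding domain of *herself₃*: the embedded TP, whose subject is Nadia₂.
*Hana₁* c-commands the anaphor but is outside its binding domain → cannot satisfy Principle A.
*Nadia₂* c-commands the anaphor within its binding domain → licit binder.

{2}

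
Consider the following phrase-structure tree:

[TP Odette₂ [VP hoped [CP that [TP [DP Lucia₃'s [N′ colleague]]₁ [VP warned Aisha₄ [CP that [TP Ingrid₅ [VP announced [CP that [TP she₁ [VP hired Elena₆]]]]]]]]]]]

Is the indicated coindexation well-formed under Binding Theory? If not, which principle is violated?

grammatical

The two coindexed NPs are *[Lucia₃'s colleague]₁* and *she₁*.
*she₁* is a pronoun; nothing c-commands it within its binding domain (the embedded TP.), so Principle B holds trivially.
*[Lucia₃'s colleague]₁* is an R-expression; *she₁* does not c-command it, and no other NP shares its index, so Principle C is satisfied.
All principles are respected.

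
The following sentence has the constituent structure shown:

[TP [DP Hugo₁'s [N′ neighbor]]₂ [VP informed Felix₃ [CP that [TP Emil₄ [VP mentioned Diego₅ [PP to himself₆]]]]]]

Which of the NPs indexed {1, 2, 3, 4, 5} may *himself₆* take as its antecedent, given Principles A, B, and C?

*himself* is an anaphor, so Principle A applies: it must be bound in its binding domain.
Binding domain of *himself₆*: the embedded TP, whose subject is Emil₄.
*Hugo₁* does not c-command the anaphor → cannot bind it.
*[Hugo₁'s neighbor]₂* c-commands the anaphor but is outside its binding domain → cannot satisfy Principle A.
*Felix₃* c-commands the anaphor but is outside its binding domain → cannot satisfy Principle A.
*Emil₄* c-commands the anaphor within its binding domain → licit binder.
*Diego₅* c-commands the anaphor within its binding domain → licit binder.

{4, 5}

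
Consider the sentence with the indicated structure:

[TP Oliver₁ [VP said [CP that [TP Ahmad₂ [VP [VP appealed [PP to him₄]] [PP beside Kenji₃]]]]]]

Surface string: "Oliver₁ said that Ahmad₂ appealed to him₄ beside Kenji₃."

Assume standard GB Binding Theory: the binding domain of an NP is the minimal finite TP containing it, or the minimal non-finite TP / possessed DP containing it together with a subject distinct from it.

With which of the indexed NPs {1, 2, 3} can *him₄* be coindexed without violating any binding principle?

*him* is a pronoun, so Principle B applies: it must be free in its binding domain.
Binding domain of *him₄*: the embedded TP, whose subject is Ahmad₂.
*Oliver₁* c-commands the pronoun but from outside its binding domain, and is not c-commanded by it → coindexation permitted.
*Ahmad₂* c-commands the pronoun within its binding domain → coindexation would violate Principle B.
*Kenji₃* and the pronoun do not c-command one another → neither Principle B nor Principle C is at stake; coindexation permitted.

{1, 3}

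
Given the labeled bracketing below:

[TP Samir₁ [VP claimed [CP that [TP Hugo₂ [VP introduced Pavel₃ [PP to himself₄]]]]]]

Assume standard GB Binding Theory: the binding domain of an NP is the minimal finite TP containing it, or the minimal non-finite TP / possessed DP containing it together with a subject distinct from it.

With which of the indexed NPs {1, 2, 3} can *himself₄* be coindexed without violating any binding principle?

{2, 3}

*himself* is an anaphor, so Principle A applies: it must be bound in its binding domain.
Binding domain of *himself₄*: the embedded TP, whose subject is Hugo₂.
*Samir₁* c-commands the anaphor but is outside its binding domain → cannot satisfy Principle A.
*Hugo₂* c-commands the anaphor within its binding domain → licit binder.
*Pavel₃* c-commands the anaphor within its binding domain → licit binder.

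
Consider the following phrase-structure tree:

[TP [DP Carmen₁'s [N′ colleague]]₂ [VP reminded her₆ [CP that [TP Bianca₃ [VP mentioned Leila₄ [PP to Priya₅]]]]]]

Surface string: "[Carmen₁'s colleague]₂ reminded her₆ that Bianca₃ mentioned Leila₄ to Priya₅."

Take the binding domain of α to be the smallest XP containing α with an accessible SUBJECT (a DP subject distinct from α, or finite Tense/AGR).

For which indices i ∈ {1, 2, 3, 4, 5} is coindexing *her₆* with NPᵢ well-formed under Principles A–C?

*her* is a pronoun, so Principle B applies: it must be free in its binding domain.
Binding domain of *her₆*: the matrix TP, whose subject is [Carmen₁'s colleague]₂.
*Carmen₁* and the pronoun do not c-command one another → neither Principle B nor Principle C is at stake; coindexation permitted.
*[Carmen₁'s colleague]₂* c-commands the pronoun within its binding domain → coindexation would violate Principle B.
*Bianca₃*: the pronoun c-commands this R-expression → coindexation would violate Principle C on *Bianca₃*.
*Leila₄*: the pronoun c-commands this R-expression → coindexation would violate Principle C on *Leila₄*.
*Priya₅*: the pronoun c-commands this R-expression → coindexation would violate Principle C on *Priya₅*.

{1}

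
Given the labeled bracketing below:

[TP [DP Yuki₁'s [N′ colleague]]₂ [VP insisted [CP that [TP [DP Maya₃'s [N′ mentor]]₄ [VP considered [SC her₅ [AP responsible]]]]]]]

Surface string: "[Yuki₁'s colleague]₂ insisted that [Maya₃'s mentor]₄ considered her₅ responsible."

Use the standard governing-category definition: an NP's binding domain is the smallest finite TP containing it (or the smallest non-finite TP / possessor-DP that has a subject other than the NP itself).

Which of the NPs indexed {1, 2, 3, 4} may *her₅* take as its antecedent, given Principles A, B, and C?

*her* is a pronoun, so Principle B applies: it must be free in its binding domain.
Binding domain of *her₅*: the embedded TP, whose subject is [Maya₃'s mentor]₄.
*Yuki₁* and the pronoun do not c-command one another → neither Principle B nor Principle C is at stake; coindexation permitted.
*[Yuki₁'s colleague]₂* c-commands the pronoun but from outside its binding domain, and is not c-commanded by it → coindexation permitted.
*Maya₃* and the pronoun do not c-command one another → neither Principle B nor Principle C is at stake; coindexation permitted.
*[Maya₃'s mentor]₄* c-commands the pronoun within its binding domain → coindexation would violate Principle B.

{1, 2, 3}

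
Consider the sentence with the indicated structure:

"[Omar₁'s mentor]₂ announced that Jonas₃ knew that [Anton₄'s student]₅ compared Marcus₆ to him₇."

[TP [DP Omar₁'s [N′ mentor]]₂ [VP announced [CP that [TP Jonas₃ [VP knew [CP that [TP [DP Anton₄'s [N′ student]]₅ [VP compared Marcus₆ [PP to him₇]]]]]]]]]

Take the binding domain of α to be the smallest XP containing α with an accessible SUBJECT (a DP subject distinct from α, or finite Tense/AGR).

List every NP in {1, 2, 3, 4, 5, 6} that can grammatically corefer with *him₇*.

*him* is a pronoun, so Principle B applies: it must be free in its binding domain.
Binding domain of *him₇*: the embedded TP, whose subject is [Anton₄'s student]₅.
*Omar₁* and the pronoun do not c-command one another → neither Principle B nor Principle C is at stake; coindexation permitted.
*[Omar₁'s mentor]₂* c-commands the pronoun but from outside its binding domain, and is not c-commanded by it → coindexation permitted.
*Jonas₃* c-commands the pronoun but from outside its binding domain, and is not c-commanded by it → coindexation permitted.
*Anton₄* and the pronoun do not c-command one another → neither Principle B nor Principle C is at stake; coindexation permitted.
*[Anton₄'s student]₅* c-commands the pronoun within its binding domain → coindexation would violate Principle B.
*Marcus₆* c-commands the pronoun within its binding domain → coindexation would violate Principle B.

{1, 2, 3, 4}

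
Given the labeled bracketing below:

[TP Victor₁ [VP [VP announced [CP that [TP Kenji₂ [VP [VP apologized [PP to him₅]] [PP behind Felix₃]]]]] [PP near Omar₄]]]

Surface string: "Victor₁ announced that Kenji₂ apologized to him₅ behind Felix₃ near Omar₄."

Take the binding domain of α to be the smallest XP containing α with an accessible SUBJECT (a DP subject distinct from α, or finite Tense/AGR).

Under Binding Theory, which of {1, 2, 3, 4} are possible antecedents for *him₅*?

{1, 3, 4}

*him* is a pronoun, so Principle B applies: it must be free in its binding domain.
Binding domain of *him₅*: the embedded TP, whose subject is Kenji₂.
*Victor₁* c-commands the pronoun but from outside its binding domain, and is not c-commanded by it → coindexation permitted.
*Kenji₂* c-commands the pronoun within its binding domain → coindexation would violate Principle B.
*Felix₃* and the pronoun do not c-command one another → neither Principle B nor Principle C is at stake; coindexation permitted.
*Omar₄* and the pronoun do not c-command one another → neither Principle B nor Principle C is at stake; coindexation permitted.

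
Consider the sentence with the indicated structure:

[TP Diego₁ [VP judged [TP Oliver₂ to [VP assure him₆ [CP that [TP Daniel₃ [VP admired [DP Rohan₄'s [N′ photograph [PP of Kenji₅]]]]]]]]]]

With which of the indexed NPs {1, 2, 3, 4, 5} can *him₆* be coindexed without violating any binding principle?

*him* is a pronoun, so Principle B applies: it must be free in its binding domain.
Binding domain of *him₆*: the embedded TP, whose subject is Oliver₂.
*Diego₁* c-commands the pronoun but from outside its binding domain, and is not c-commanded by it → coindexation permitted.
*Oliver₂* c-commands the pronoun within its binding domain → coindexation would violate Principle B.
*Daniel₃*: the pronoun c-commands this R-expression → coindexation would violate Principle C on *Daniel₃*.
*Rohan₄*: the pronoun c-commands this R-expression → coindexation would violate Principle C on *Rohan₄*.
*Kenji₅*: the pronoun c-commands this R-expression → coindexation would violate Principle C on *Kenji₅*.

{1}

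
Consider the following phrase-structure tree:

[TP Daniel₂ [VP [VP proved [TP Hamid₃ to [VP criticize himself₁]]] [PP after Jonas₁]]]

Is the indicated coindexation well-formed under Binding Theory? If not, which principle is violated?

The two coindexed NPs are *Jonas₁* and *himself₁*.
*himself₁* is an anaphor. Principle A requires it to be bound within its binding domain — the embedded TP, whose subject is Hamid₃.
Within that domain it is c-commanded by *Hamid₃*, which does not share its index.
*Jonas₁* does not c-command the anaphor at all.
The anaphor is unbound in its domain → Principle A violation.

Principle A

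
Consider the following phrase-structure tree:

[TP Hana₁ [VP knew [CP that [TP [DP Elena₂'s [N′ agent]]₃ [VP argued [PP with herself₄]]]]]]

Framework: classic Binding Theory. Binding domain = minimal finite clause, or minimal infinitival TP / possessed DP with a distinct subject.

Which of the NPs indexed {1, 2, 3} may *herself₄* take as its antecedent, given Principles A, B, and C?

{3}

*herself* is an anaphor, so Principle A applies: it must be bound in its binding domain.
Binding domain of *herself₄*: the embedded TP, whose subject is [Elena₂'s agent]₃.
*Hana₁* c-commands the anaphor but is outside its binding domain → cannot satisfy Principle A.
*Elena₂* does not c-command the anaphor → cannot bind it.
*[Elena₂'s agent]₃* c-commands the anaphor within its binding domain → licit binder.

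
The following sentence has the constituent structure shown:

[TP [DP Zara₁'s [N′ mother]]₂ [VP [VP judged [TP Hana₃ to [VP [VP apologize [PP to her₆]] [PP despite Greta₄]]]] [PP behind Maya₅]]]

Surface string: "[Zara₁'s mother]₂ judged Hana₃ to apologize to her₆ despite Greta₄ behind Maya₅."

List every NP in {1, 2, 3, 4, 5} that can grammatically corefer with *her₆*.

{1, 2, 4, 5}

*her* is a pronoun, so Principle B applies: it must be free in its binding domain.
Binding domain of *her₆*: the embedded TP, whose subject is Hana₃.
*Zara₁* and the pronoun do not c-command one another → neither Principle B nor Principle C is at stake; coindexation permitted.
*[Zara₁'s mother]₂* c-commands the pronoun but from outside its binding domain, and is not c-commanded by it → coindexation permitted.
*Hana₃* c-commands the pronoun within its binding domain → coindexation would violate Principle B.
*Greta₄* and the pronoun do not c-command one another → neither Principle B nor Principle C is at stake; coindexation permitted.
*Maya₅* and the pronoun do not c-command one another → neither Principle B nor Principle C is at stake; coindexation permitted.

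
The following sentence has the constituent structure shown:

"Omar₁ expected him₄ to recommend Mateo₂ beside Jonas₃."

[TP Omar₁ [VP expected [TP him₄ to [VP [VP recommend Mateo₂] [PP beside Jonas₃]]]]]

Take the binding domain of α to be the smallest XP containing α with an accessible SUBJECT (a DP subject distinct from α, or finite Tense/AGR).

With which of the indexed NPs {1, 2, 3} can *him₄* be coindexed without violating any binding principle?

*him* is a pronoun, so Principle B applies: it must be free in its binding domain.
Binding domain of *him₄*: the matrix TP, whose subject is Omar₁.
*Omar₁* c-commands the pronoun within its binding domain → coindexation would violate Principle B.
*Mateo₂*: the pronoun c-commands this R-expression → coindexation would violate Principle C on *Mateo₂*.
*Jonas₃*: the pronoun c-commands this R-expression → coindexation would violate Principle C on *Jonas₃*.

none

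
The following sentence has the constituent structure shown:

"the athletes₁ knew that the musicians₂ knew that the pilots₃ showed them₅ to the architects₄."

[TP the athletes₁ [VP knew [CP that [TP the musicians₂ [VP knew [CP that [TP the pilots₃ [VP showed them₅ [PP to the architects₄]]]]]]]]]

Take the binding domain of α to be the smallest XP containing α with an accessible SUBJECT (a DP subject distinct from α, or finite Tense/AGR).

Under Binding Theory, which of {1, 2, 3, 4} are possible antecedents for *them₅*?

{1, 2}

*them* is a pronoun, so Principle B applies: it must be free in its binding domain.
Binding domain of *them₅*: the embedded TP, whose subject is the pilots₃.
*the athletes₁* c-commands the pronoun but from outside its binding domain, and is not c-commanded by it → coindexation permitted.
*the musicians₂* c-commands the pronoun but from outside its binding domain, and is not c-commanded by it → coindexation permitted.
*the pilots₃* c-commands the pronoun within its binding domain → coindexation would violate Principle B.
*the architects₄*: the pronoun c-commands this R-expression → coindexation would violate Principle C on *the architects₄*.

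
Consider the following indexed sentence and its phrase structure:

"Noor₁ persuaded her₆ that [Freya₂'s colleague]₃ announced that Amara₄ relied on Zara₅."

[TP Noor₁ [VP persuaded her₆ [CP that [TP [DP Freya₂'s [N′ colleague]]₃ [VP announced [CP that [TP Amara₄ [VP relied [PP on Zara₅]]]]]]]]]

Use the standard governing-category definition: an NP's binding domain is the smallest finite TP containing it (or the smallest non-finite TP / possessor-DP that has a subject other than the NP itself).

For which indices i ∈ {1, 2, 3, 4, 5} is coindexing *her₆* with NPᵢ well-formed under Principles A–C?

*her* is a pronoun, so Principle B applies: it must be free in its binding domain.
Binding domain of *her₆*: the matrix TP, whose subject is Noor₁.
*Noor₁* c-commands the pronoun within its binding domain → coindexation would violate Principle B.
*Freya₂*: the pronoun c-commands this R-expression → coindexation would violate Principle C on *Freya₂*.
*[Freya₂'s colleague]₃*: the pronoun c-commands this R-expression → coindexation would violate Principle C on *[Freya₂'s colleague]₃*.
*Amara₄*: the pronoun c-commands this R-expression → coindexation would violate Principle C on *Amara₄*.
*Zara₅*: the pronoun c-commands this R-expression → coindexation would violate Principle C on *Zara₅*.

none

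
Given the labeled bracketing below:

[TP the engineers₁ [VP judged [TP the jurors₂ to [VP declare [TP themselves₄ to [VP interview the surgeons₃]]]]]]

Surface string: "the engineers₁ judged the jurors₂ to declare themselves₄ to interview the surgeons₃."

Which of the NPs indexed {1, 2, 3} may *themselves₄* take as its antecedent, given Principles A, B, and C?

{2}

*themselves* is an anaphor, so Principle A applies: it must be bound in its binding domain.
Binding domain of *themselves₄*: the embedded TP, whose subject is the jurors₂.
*the engineers₁* c-commands the anaphor but is outside its binding domain → cannot satisfy Principle A.
*the jurors₂* c-commands the anaphor within its binding domain → licit binder.
*the surgeons₃* does not c-command the anaphor → cannot bind it.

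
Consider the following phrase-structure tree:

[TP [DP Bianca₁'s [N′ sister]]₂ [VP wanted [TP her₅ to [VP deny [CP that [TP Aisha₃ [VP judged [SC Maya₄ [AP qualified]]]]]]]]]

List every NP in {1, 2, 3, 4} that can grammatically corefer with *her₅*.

*her* is a pronoun, so Principle B applies: it must be free in its binding domain.
Binding domain of *her₅*: the matrix TP, whose subject is [Bianca₁'s sister]₂.
*Bianca₁* and the pronoun do not c-command one another → neither Principle B nor Principle C is at stake; coindexation permitted.
*[Bianca₁'s sister]₂* c-commands the pronoun within its binding domain → coindexation would violate Principle B.
*Aisha₃*: the pronoun c-commands this R-expression → coindexation would violate Principle C on *Aisha₃*.
*Maya₄*: the pronoun c-commands this R-expression → coindexation would violate Principle C on *Maya₄*.

{1}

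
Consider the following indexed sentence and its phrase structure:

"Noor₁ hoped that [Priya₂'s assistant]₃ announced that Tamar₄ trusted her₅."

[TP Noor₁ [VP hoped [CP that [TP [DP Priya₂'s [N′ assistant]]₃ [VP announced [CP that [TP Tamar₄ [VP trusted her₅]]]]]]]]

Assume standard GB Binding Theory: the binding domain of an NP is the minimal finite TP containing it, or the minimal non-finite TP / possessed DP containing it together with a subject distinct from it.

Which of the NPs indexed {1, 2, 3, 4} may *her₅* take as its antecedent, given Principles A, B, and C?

{1, 2, 3}

*her* is a pronoun, so Principle B applies: it must be free in its binding domain.
Binding domain of *her₅*: the embedded TP, whose subject is Tamar₄.
*Noor₁* c-commands the pronoun but from outside its binding domain, and is not c-commanded by it → coindexation permitted.
*Priya₂* and the pronoun do not c-command one another → neither Principle B nor Principle C is at stake; coindexation permitted.
*[Priya₂'s assistant]₃* c-commands the pronoun but from outside its binding domain, and is not c-commanded by it → coindexation permitted.
*Tamar₄* c-commands the pronoun within its binding domain → coindexation would violate Principle B.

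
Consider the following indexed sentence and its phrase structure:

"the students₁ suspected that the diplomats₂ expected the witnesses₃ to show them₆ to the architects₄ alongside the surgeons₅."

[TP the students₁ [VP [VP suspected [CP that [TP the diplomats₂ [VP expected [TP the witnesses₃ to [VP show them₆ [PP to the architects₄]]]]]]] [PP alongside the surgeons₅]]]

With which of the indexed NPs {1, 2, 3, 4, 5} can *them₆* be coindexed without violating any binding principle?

*them* is a pronoun, so Principle B applies: it must be free in its binding domain.
Binding domain of *them₆*: the embedded TP, whose subject is the witnesses₃.
*the students₁* c-commands the pronoun but from outside its binding domain, and is not c-commanded by it → coindexation permitted.
*the diplomats₂* c-commands the pronoun but from outside its binding domain, and is not c-commanded by it → coindexation permitted.
*the witnesses₃* c-commands the pronoun within its binding domain → coindexation would violate Principle B.
*the architects₄*: the pronoun c-commands this R-expression → coindexation would violate Principle C on *the architects₄*.
*the surgeons₅* and the pronoun do not c-command one another → neither Principle B nor Principle C is at stake; coindexation permitted.

{1, 2, 5}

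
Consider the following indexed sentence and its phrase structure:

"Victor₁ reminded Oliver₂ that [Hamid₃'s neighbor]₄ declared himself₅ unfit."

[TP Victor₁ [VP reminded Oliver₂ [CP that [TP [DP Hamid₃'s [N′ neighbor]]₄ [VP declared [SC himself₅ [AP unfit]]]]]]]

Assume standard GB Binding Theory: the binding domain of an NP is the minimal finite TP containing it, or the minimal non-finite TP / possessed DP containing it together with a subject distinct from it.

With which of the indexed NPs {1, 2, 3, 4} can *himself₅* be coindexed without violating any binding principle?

*himself* is an anaphor, so Principle A applies: it must be bound in its binding domain.
Binding domain of *himself₅*: the embedded TP, whose subject is [Hamid₃'s neighbor]₄.
*Victor₁* c-commands the anaphor but is outside its binding domain → cannot satisfy Principle A.
*Oliver₂* c-commands the anaphor but is outside its binding domain → cannot satisfy Principle A.
*Hamid₃* does not c-command the anaphor → cannot bind it.
*[Hamid₃'s neighbor]₄* c-commands the anaphor within its binding domain → licit binder.

{4}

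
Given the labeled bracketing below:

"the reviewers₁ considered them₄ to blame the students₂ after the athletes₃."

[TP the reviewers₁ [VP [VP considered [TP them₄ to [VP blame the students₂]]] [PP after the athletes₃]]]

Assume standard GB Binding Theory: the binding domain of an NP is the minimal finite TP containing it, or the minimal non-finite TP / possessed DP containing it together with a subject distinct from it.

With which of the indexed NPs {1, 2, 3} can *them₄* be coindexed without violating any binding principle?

{3}

*them* is a pronoun, so Principle B applies: it must be free in its binding domain.
Binding domain of *them₄*: the matrix TP, whose subject is the reviewers₁.
*the reviewers₁* c-commands the pronoun within its binding domain → coindexation would violate Principle B.
*the students₂*: the pronoun c-commands this R-expression → coindexation would violate Principle C on *the students₂*.
*the athletes₃* and the pronoun do not c-command one another → neither Principle B nor Principle C is at stake; coindexation permitted.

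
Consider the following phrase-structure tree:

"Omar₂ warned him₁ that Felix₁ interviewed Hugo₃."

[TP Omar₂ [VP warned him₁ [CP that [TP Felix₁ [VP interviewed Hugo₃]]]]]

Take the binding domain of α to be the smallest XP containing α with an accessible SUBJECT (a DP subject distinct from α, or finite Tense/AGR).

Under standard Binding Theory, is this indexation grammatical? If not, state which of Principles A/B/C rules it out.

The two coindexed NPs are *him₁* and *Felix₁*.
*Felix₁* is an R-expression. Principle C requires it to be free everywhere.
*him₁* c-commands it and carries the same index.
The R-expression is bound → Principle C violation.

Principle C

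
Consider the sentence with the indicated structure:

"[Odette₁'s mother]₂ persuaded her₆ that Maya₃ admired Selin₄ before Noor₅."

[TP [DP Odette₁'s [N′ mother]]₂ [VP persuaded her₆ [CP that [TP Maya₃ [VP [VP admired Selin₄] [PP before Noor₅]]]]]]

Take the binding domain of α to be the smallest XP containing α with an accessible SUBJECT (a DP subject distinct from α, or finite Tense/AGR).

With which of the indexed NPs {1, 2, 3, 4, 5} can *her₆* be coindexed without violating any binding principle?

{1}

*her* is a pronoun, so Principle B applies: it must be free in its binding domain.
Binding domain of *her₆*: the matrix TP, whose subject is [Odette₁'s mother]₂.
*Odette₁* and the pronoun do not c-command one another → neither Principle B nor Principle C is at stake; coindexation permitted.
*[Odette₁'s mother]₂* c-commands the pronoun within its binding domain → coindexation would violate Principle B.
*Maya₃*: the pronoun c-commands this R-expression → coindexation would violate Principle C on *Maya₃*.
*Selin₄*: the pronoun c-commands this R-expression → coindexation would violate Principle C on *Selin₄*.
*Noor₅*: the pronoun c-commands this R-expression → coindexation would violate Principle C on *Noor₅*.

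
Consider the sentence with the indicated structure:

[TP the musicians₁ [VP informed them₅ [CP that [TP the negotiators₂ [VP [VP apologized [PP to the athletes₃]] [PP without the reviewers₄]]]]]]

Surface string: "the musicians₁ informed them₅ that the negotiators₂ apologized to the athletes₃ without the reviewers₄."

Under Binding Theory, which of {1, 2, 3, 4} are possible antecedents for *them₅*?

*them* is a pronoun, so Principle B applies: it must be free in its binding domain.
Binding domain of *them₅*: the matrix TP, whose subject is the musicians₁.
*the musicians₁* c-commands the pronoun within its binding domain → coindexation would violate Principle B.
*the negotiators₂*: the pronoun c-commands this R-expression → coindexation would violate Principle C on *the negotiators₂*.
*the athletes₃*: the pronoun c-commands this R-expression → coindexation would violate Principle C on *the athletes₃*.
*the reviewers₄*: the pronoun c-commands this R-expression → coindexation would violate Principle C on *the reviewers₄*.

none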